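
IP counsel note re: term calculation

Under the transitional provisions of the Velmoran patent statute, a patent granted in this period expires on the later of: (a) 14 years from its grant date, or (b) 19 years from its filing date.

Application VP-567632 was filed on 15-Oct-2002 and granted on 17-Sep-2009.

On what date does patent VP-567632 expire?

2023-09-17

(a) grant + 14 years → 17 September 2023.
(b) filing + 19 years → 15 October 2021.
Later of the two: 17 September 2023.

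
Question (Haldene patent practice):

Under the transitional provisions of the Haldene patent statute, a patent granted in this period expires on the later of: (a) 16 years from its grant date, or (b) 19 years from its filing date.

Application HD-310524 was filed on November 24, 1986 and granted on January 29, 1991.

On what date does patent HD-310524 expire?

(a) grant + 16 years → 29 January 2007.
(b) filing + 19 years → 24 November 2005.
Later of the two: 29 January 2007.

2007-01-29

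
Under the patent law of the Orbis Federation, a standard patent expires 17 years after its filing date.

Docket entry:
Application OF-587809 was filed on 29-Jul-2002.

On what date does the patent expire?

Filing date + 17 years → 29 July 2019.

July 29, 2019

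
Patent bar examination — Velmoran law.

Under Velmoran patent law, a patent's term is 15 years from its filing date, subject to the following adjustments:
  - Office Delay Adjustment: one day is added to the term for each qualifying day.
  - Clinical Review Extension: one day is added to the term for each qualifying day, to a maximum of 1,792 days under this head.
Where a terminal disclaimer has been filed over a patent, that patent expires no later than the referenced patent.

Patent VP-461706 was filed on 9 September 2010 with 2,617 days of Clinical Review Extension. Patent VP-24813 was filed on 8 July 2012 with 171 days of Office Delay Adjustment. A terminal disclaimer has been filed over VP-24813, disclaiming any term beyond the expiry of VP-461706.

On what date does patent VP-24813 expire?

December 26, 2027

Natural term of VP-24813:
  Base: filing + 15 years → 8 July 2027.
  Office Delay Adjustment: +171 days → 26 December 2027.
Expiry of referenced patent VP-461706:
  Base: filing + 15 years → 9 September 2025.
  Clinical Review Extension: 2617 days claimed exceeds the 1792-day cap, so +1792 days → 6 August 2030.
Terminal disclaimer: VP-24813 expires on the earlier of 26 December 2027 and 6 August 2030.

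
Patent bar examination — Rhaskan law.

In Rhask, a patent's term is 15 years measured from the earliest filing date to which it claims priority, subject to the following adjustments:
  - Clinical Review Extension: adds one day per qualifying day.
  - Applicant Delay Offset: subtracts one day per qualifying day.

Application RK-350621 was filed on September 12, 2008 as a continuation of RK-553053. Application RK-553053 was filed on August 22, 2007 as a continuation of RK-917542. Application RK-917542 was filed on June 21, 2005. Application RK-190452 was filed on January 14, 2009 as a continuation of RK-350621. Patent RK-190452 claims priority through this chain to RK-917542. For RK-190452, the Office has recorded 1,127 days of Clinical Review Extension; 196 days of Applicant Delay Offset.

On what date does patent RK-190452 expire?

2023-01-08

Earliest priority filing: 21 June 2005.
Base term: 21 June 2005 + 15 years → 21 June 2020.
Clinical Review Extension: +1127 days → 23 July 2023.
Applicant Delay Offset: −196 days → 8 January 2023.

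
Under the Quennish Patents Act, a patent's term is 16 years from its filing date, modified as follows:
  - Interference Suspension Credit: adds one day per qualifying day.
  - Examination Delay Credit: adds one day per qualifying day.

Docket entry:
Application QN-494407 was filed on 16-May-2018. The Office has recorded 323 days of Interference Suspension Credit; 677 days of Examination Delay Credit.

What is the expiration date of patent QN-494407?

Base term: filing date + 16 years → 16 May 2034.
Interference Suspension Credit: +323 days → 4 April 2035.
Examination Delay Credit: +677 days → 9 February 2037.

February 9, 2037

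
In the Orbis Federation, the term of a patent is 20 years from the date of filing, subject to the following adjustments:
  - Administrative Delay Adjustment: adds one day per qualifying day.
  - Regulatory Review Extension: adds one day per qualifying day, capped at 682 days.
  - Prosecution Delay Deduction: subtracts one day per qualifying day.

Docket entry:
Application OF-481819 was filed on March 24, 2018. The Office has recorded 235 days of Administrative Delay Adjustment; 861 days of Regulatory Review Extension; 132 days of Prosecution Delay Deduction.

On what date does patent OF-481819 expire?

Base term: filing date + 20 years → 24 March 2038.
Administrative Delay Adjustment: +235 days → 14 November 2038.
Regulatory Review Extension: 861 days claimed exceeds the 682-day cap, so +682 days → 26 September 2040.
Prosecution Delay Deduction: −132 days → 17 May 2040.

May 17, 2040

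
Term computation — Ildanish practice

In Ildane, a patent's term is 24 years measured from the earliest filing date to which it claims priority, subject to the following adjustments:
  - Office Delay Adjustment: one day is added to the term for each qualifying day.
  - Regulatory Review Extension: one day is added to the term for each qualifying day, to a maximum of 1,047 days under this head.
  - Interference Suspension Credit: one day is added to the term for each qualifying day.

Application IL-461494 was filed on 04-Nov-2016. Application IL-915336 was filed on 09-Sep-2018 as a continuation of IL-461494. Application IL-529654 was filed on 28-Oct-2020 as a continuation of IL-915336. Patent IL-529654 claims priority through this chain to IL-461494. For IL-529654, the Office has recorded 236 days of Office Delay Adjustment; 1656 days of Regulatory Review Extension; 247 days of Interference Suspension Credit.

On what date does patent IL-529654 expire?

2045-01-12

Earliest priority filing: 4 November 2016.
Base term: 4 November 2016 + 24 years → 4 November 2040.
Office Delay Adjustment: +236 days → 28 June 2041.
Regulatory Review Extension: 1656 days claimed exceeds the 1047-day cap, so +1047 days → 10 May 2044.
Interference Suspension Credit: +247 days → 12 January 2045.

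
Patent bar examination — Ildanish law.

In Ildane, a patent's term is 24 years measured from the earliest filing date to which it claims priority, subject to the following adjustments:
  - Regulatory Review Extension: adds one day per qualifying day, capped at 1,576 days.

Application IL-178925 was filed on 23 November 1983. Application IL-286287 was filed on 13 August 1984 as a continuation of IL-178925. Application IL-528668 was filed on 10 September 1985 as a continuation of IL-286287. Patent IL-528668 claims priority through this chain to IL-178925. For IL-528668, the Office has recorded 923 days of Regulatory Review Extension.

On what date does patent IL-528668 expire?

2010-06-03

Earliest priority filing: 23 November 1983.
Base term: 23 November 1983 + 24 years → 23 November 2007.
Regulatory Review Extension: 923 days (within the 1576-day cap) → +923 days → 3 June 2010.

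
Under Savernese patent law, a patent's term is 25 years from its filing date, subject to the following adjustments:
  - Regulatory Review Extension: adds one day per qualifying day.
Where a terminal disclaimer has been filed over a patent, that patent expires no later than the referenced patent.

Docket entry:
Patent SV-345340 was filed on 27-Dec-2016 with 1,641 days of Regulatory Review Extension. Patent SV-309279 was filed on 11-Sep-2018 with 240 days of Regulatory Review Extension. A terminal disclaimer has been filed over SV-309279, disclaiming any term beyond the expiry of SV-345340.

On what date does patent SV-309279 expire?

Natural term of SV-309279:
  Base: filing + 25 years → 11 September 2043.
  Regulatory Review Extension: +240 days → 8 May 2044.
Expiry of referenced patent SV-345340:
  Base: filing + 25 years → 27 December 2041.
  Regulatory Review Extension: +1641 days → 25 June 2046.
Terminal disclaimer: SV-309279 expires on the earlier of 8 May 2044 and 25 June 2046.

2044-05-08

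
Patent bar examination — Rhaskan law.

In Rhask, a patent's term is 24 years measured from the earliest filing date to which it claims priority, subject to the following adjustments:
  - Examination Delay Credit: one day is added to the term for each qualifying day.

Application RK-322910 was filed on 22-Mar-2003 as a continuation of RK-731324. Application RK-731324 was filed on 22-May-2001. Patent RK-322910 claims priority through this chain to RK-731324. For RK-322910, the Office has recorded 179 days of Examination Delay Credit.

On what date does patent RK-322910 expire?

November 17, 2025

Earliest priority filing: 22 May 2001.
Base term: 22 May 2001 + 24 years → 22 May 2025.
Examination Delay Credit: +179 days → 17 November 2025.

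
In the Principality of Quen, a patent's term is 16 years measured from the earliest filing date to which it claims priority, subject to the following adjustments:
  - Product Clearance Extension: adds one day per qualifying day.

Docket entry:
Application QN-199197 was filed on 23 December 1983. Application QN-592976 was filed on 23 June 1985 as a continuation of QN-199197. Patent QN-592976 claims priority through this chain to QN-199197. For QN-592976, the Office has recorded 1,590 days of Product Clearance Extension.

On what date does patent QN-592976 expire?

Earliest priority filing: 23 December 1983.
Base term: 23 December 1983 + 16 years → 23 December 1999.
Product Clearance Extension: +1590 days → 30 April 2004.

April 30, 2004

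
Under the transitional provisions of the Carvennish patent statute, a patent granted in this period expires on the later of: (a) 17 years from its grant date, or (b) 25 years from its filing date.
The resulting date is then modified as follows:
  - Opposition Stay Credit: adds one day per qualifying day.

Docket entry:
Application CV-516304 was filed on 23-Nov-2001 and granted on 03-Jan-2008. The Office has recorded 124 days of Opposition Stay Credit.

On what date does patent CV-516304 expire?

(a) grant + 17 years → 3 January 2025.
(b) filing + 25 years → 23 November 2026.
Later of the two: 23 November 2026.
Opposition Stay Credit: +124 days → 27 March 2027.

March 27, 2027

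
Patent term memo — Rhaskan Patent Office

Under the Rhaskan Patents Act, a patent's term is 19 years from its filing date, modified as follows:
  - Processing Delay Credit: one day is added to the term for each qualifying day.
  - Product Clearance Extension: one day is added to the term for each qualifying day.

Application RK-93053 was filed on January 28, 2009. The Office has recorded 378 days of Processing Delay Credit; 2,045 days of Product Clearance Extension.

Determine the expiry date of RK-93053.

Base term: filing date + 19 years → 28 January 2028.
Processing Delay Credit: +378 days → 9 February 2029.
Product Clearance Extension: +2045 days → 16 September 2034.

2034-09-16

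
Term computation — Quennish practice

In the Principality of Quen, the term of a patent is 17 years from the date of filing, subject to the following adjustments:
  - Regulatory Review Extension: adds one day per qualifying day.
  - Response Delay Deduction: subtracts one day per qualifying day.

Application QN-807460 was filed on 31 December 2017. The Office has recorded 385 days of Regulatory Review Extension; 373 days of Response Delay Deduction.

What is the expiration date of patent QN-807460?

Base term: filing date + 17 years → 31 December 2034.
Regulatory Review Extension: +385 days → 20 January 2036.
Response Delay Deduction: −373 days → 12 January 2035.

January 12, 2035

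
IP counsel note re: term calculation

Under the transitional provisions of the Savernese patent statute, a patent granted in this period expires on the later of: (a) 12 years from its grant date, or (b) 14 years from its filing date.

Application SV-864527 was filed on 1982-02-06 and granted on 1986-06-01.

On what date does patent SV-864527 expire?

(a) grant + 12 years → 1 June 1998.
(b) filing + 14 years → 6 February 1996.
Later of the two: 1 June 1998.

June 1, 1998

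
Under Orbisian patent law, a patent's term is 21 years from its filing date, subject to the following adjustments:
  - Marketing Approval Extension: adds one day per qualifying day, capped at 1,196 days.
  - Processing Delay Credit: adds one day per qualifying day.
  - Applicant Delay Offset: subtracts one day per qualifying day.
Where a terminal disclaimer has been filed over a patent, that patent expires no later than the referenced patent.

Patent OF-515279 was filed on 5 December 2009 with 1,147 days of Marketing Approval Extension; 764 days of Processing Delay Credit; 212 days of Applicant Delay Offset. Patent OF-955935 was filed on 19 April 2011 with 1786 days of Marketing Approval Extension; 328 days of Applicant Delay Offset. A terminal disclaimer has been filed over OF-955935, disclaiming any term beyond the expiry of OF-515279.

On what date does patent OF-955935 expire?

Natural term of OF-955935:
  Base: filing + 21 years → 19 April 2032.
  Marketing Approval Extension: 1786 days claimed exceeds the 1196-day cap, so +1196 days → 29 July 2035.
  Applicant Delay Offset: −328 days → 4 September 2034.
Expiry of referenced patent OF-515279:
  Base: filing + 21 years → 5 December 2030.
  Marketing Approval Extension: 1147 days (within the 1196-day cap) → +1147 days → 25 January 2034.
  Processing Delay Credit: +764 days → 28 February 2036.
  Applicant Delay Offset: −212 days → 31 July 2035.
Terminal disclaimer: OF-955935 expires on the earlier of 4 September 2034 and 31 July 2035.

2034-09-04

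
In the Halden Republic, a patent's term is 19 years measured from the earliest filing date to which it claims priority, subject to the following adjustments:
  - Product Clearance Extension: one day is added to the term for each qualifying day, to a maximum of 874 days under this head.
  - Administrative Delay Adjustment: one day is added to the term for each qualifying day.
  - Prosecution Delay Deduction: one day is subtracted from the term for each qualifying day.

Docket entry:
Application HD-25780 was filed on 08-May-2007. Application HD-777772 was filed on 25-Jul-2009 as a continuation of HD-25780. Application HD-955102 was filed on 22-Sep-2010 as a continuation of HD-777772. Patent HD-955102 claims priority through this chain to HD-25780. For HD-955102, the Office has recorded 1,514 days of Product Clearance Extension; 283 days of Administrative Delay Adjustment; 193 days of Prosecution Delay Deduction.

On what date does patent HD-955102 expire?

Earliest priority filing: 8 May 2007.
Base term: 8 May 2007 + 19 years → 8 May 2026.
Product Clearance Extension: 1514 days claimed exceeds the 874-day cap, so +874 days → 28 September 2028.
Administrative Delay Adjustment: +283 days → 8 July 2029.
Prosecution Delay Deduction: −193 days → 27 December 2028.

2028-12-27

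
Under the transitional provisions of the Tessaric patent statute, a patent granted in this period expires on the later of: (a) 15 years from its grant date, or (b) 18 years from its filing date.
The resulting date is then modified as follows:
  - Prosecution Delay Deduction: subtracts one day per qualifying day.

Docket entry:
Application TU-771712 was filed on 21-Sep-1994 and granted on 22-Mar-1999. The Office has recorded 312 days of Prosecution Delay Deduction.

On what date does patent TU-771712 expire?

May 14, 2013

(a) grant + 15 years → 22 March 2014.
(b) filing + 18 years → 21 September 2012.
Later of the two: 22 March 2014.
Prosecution Delay Deduction: −312 days → 14 May 2013.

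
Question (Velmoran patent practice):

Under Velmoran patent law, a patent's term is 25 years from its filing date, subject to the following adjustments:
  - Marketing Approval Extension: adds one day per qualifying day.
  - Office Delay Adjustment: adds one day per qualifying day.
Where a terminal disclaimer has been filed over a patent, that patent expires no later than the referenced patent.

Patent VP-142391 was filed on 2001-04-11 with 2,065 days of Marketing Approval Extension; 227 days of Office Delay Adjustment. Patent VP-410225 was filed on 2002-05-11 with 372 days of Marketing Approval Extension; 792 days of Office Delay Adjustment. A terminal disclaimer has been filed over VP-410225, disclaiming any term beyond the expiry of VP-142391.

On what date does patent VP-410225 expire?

2030-07-18

Natural term of VP-410225:
  Base: filing + 25 years → 11 May 2027.
  Marketing Approval Extension: +372 days → 17 May 2028.
  Office Delay Adjustment: +792 days → 18 July 2030.
Expiry of referenced patent VP-142391:
  Base: filing + 25 years → 11 April 2026.
  Marketing Approval Extension: +2065 days → 6 December 2031.
  Office Delay Adjustment: +227 days → 20 July 2032.
Terminal disclaimer: VP-410225 expires on the earlier of 18 July 2030 and 20 July 2032.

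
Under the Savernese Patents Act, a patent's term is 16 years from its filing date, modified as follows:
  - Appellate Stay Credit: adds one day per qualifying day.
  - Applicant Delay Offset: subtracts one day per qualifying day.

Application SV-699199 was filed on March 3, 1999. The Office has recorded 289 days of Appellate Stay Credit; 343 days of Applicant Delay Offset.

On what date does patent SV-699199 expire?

Base term: filing date + 16 years → 3 March 2015.
Appellate Stay Credit: +289 days → 17 December 2015.
Applicant Delay Offset: −343 days → 8 January 2015.

2015-01-08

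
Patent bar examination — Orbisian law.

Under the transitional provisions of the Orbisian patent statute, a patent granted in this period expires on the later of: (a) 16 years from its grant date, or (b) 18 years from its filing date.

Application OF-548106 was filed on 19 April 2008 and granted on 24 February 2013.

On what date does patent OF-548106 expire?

2029-02-24

(a) grant + 16 years → 24 February 2029.
(b) filing + 18 years → 19 April 2026.
Later of the two: 24 February 2029.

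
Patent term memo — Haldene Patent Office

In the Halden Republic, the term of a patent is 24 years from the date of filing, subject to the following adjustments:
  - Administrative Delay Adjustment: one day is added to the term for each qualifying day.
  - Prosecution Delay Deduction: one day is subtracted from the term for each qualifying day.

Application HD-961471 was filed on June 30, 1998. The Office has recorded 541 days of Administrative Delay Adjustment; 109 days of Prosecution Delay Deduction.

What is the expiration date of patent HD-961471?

Base term: filing date + 24 years → 30 June 2022.
Administrative Delay Adjustment: +541 days → 23 December 2023.
Prosecution Delay Deduction: −109 days → 5 September 2023.

September 5, 2023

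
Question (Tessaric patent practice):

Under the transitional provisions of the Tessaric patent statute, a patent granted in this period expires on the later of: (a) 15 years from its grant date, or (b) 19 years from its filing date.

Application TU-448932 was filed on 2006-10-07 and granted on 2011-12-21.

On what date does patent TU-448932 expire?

December 21, 2026

(a) grant + 15 years → 21 December 2026.
(b) filing + 19 years → 7 October 2025.
Later of the two: 21 December 2026.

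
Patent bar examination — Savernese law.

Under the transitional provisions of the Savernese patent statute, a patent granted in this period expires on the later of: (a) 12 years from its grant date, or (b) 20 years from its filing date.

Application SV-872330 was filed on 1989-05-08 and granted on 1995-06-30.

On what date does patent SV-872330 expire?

May 8, 2009

(a) grant + 12 years → 30 June 2007.
(b) filing + 20 years → 8 May 2009.
Later of the two: 8 May 2009.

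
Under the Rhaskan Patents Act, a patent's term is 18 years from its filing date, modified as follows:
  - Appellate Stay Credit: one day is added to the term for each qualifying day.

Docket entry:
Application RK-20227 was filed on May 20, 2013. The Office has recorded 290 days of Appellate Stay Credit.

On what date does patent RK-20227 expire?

Base term: filing date + 18 years → 20 May 2031.
Appellate Stay Credit: +290 days → 5 March 2032.

March 5, 2032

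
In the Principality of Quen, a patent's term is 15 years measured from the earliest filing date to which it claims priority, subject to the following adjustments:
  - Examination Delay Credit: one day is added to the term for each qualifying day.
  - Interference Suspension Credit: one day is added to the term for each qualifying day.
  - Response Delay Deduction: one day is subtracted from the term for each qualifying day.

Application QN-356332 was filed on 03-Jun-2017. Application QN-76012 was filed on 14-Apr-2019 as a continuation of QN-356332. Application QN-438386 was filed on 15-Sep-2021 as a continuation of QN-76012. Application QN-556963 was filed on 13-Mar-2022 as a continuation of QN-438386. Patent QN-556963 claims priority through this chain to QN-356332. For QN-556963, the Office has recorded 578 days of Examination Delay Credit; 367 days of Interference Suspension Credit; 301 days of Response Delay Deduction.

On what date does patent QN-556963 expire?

March 9, 2034

Earliest priority filing: 3 June 2017.
Base term: 3 June 2017 + 15 years → 3 June 2032.
Examination Delay Credit: +578 days → 2 January 2034.
Interference Suspension Credit: +367 days → 4 January 2035.
Response Delay Deduction: −301 days → 9 March 2034.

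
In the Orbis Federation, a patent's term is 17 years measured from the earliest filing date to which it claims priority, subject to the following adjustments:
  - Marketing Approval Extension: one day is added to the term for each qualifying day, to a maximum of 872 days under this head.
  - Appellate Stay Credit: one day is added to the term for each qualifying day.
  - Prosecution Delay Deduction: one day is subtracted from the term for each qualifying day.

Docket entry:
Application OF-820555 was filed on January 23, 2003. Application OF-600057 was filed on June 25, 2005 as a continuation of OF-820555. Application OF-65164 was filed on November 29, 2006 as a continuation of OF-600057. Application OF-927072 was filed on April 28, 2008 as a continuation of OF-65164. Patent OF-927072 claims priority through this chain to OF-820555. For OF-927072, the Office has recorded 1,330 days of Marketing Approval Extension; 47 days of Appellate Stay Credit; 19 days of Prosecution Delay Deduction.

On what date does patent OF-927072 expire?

July 11, 2022

Earliest priority filing: 23 January 2003.
Base term: 23 January 2003 + 17 years → 23 January 2020.
Marketing Approval Extension: 1330 days claimed exceeds the 872-day cap, so +872 days → 13 June 2022.
Appellate Stay Credit: +47 days → 30 July 2022.
Prosecution Delay Deduction: −19 days → 11 July 2022.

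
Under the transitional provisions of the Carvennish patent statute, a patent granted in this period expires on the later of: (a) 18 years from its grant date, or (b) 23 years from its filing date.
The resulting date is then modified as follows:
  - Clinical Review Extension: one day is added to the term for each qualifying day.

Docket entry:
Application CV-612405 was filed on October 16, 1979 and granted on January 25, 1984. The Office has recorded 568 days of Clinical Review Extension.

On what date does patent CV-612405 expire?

2004-05-06

(a) grant + 18 years → 25 January 2002.
(b) filing + 23 years → 16 October 2002.
Later of the two: 16 October 2002.
Clinical Review Extension: +568 days → 6 May 2004.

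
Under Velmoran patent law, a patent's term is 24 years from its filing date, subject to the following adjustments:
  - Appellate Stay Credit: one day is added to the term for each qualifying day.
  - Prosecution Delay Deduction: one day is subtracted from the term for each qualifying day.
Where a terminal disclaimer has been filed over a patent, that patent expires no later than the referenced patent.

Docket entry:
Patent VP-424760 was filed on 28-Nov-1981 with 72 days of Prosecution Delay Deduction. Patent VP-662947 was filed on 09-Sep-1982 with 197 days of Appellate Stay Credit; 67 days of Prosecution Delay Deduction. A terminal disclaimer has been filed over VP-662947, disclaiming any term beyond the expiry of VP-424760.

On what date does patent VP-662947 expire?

Natural term of VP-662947:
  Base: filing + 24 years → 9 September 2006.
  Appellate Stay Credit: +197 days → 25 March 2007.
  Prosecution Delay Deduction: −67 days → 17 January 2007.
Expiry of referenced patent VP-424760:
  Base: filing + 24 years → 28 November 2005.
  Prosecution Delay Deduction: −72 days → 17 September 2005.
Terminal disclaimer: VP-662947 expires on the earlier of 17 January 2007 and 17 September 2005.

September 17, 2005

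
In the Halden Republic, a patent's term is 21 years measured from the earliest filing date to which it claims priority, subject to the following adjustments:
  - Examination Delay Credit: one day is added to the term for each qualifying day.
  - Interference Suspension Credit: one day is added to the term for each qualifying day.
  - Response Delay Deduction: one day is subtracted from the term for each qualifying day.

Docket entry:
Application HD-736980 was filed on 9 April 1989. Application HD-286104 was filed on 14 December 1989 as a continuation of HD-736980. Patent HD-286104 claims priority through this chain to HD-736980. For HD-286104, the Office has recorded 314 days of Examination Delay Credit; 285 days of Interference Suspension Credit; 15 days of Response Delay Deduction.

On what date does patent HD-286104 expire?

2011-11-14

Earliest priority filing: 9 April 1989.
Base term: 9 April 1989 + 21 years → 9 April 2010.
Examination Delay Credit: +314 days → 17 February 2011.
Interference Suspension Credit: +285 days → 29 November 2011.
Response Delay Deduction: −15 days → 14 November 2011.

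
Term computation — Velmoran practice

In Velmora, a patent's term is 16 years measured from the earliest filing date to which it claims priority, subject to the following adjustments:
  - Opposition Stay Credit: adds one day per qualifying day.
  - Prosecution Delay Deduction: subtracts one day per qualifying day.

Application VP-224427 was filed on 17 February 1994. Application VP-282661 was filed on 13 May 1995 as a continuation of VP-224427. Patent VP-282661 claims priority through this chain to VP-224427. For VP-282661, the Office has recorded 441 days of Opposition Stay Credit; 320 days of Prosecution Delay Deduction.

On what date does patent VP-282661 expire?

Earliest priority filing: 17 February 1994.
Base term: 17 February 1994 + 16 years → 17 February 2010.
Opposition Stay Credit: +441 days → 4 May 2011.
Prosecution Delay Deduction: −320 days → 18 June 2010.

June 18, 2010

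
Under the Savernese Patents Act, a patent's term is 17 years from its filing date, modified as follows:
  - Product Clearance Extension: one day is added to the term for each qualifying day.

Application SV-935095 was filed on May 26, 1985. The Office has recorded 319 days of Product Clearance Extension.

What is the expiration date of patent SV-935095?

2003-04-10

Base term: filing date + 17 years → 26 May 2002.
Product Clearance Extension: +319 days → 10 April 2003.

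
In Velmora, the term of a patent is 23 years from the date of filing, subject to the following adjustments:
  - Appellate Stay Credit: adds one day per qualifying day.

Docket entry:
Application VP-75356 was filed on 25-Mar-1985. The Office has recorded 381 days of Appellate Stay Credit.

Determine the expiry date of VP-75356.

Base term: filing date + 23 years → 25 March 2008.
Appellate Stay Credit: +381 days → 10 April 2009.

April 10, 2009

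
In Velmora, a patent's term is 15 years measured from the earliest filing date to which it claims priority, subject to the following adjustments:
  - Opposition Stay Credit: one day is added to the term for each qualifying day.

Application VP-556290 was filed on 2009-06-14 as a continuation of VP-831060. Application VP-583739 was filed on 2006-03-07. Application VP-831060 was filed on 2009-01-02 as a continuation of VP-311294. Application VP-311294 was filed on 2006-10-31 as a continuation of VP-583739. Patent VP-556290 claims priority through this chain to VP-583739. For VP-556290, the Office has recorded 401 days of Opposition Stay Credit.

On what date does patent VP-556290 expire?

Earliest priority filing: 7 March 2006.
Base term: 7 March 2006 + 15 years → 7 March 2021.
Opposition Stay Credit: +401 days → 12 April 2022.

2022-04-12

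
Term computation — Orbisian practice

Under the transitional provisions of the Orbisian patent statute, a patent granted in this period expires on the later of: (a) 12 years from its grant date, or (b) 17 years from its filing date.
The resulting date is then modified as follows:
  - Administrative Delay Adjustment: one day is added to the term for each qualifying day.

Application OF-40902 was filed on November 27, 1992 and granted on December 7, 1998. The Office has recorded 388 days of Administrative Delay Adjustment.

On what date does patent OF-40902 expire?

2011-12-30

(a) grant + 12 years → 7 December 2010.
(b) filing + 17 years → 27 November 2009.
Later of the two: 7 December 2010.
Administrative Delay Adjustment: +388 days → 30 December 2011.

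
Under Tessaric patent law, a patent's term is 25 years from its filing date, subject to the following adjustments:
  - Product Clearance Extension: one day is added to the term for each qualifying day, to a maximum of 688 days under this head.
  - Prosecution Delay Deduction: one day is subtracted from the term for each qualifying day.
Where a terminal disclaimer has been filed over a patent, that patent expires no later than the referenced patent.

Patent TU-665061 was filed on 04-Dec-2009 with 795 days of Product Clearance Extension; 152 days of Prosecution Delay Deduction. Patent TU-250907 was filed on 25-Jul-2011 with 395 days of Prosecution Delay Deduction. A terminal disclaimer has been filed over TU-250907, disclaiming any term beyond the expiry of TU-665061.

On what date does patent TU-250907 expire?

June 26, 2035

Natural term of TU-250907:
  Base: filing + 25 years → 25 July 2036.
  Prosecution Delay Deduction: −395 days → 26 June 2035.
Expiry of referenced patent TU-665061:
  Base: filing + 25 years → 4 December 2034.
  Product Clearance Extension: 795 days claimed exceeds the 688-day cap, so +688 days → 22 October 2036.
  Prosecution Delay Deduction: −152 days → 23 May 2036.
Terminal disclaimer: TU-250907 expires on the earlier of 26 June 2035 and 23 May 2036.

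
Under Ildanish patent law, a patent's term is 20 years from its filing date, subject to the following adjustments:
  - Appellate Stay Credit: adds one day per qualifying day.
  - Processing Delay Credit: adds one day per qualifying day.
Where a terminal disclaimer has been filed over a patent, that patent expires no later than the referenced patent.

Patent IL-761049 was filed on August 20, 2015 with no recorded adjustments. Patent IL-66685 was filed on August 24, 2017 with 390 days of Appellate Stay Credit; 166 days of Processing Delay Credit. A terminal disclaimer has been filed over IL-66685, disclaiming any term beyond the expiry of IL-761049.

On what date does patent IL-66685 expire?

Natural term of IL-66685:
  Base: filing + 20 years → 24 August 2037.
  Appellate Stay Credit: +390 days → 18 September 2038.
  Processing Delay Credit: +166 days → 3 March 2039.
Expiry of referenced patent IL-761049:
  Base: filing + 20 years → 20 August 2035.
Terminal disclaimer: IL-66685 expires on the earlier of 3 March 2039 and 20 August 2035.

August 20, 2035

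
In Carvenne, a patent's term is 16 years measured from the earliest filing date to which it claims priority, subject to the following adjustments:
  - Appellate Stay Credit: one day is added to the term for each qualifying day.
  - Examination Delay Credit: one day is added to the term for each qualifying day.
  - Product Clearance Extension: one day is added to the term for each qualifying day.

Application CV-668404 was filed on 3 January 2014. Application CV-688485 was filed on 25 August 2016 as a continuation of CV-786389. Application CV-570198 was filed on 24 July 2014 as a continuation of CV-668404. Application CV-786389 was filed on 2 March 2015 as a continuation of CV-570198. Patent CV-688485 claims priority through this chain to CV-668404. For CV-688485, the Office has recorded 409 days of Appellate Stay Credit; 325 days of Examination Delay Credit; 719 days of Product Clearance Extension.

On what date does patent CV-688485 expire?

December 26, 2033

Earliest priority filing: 3 January 2014.
Base term: 3 January 2014 + 16 years → 3 January 2030.
Appellate Stay Credit: +409 days → 16 February 2031.
Examination Delay Credit: +325 days → 7 January 2032.
Product Clearance Extension: +719 days → 26 December 2033.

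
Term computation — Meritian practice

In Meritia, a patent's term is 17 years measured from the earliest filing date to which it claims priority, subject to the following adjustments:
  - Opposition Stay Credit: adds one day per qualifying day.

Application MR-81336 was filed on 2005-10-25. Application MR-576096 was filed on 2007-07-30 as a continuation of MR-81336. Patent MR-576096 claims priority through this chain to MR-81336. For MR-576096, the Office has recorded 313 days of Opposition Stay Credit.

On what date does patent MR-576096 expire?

2023-09-03

Earliest priority filing: 25 October 2005.
Base term: 25 October 2005 + 17 years → 25 October 2022.
Opposition Stay Credit: +313 days → 3 September 2023.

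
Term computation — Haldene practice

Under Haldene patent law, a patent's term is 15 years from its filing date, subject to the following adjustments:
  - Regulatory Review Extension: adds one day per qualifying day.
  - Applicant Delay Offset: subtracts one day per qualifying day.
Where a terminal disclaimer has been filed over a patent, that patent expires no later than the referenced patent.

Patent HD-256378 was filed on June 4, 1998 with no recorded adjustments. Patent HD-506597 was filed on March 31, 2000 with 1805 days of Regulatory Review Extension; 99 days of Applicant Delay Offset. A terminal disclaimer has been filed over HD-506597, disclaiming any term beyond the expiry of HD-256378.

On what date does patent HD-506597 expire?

June 4, 2013

Natural term of HD-506597:
  Base: filing + 15 years → 31 March 2015.
  Regulatory Review Extension: +1805 days → 9 March 2020.
  Applicant Delay Offset: −99 days → 1 December 2019.
Expiry of referenced patent HD-256378:
  Base: filing + 15 years → 4 June 2013.
Terminal disclaimer: HD-506597 expires on the earlier of 1 December 2019 and 4 June 2013.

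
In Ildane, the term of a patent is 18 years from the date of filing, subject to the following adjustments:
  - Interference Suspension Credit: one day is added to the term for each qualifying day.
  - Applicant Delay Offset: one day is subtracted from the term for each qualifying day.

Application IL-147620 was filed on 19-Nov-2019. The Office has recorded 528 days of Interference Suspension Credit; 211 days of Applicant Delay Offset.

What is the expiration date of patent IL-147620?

October 2, 2038

Base term: filing date + 18 years → 19 November 2037.
Interference Suspension Credit: +528 days → 1 May 2039.
Applicant Delay Offset: −211 days → 2 October 2038.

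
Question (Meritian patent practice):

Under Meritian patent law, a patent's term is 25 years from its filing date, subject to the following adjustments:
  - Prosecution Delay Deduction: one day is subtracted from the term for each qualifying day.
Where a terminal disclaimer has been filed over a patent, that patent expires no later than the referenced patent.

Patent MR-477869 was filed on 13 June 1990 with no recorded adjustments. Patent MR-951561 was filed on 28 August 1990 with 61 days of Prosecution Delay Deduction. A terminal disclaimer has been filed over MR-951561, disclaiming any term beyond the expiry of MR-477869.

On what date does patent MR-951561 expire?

Natural term of MR-951561:
  Base: filing + 25 years → 28 August 2015.
  Prosecution Delay Deduction: −61 days → 28 June 2015.
Expiry of referenced patent MR-477869:
  Base: filing + 25 years → 13 June 2015.
Terminal disclaimer: MR-951561 expires on the earlier of 28 June 2015 and 13 June 2015.

2015-06-13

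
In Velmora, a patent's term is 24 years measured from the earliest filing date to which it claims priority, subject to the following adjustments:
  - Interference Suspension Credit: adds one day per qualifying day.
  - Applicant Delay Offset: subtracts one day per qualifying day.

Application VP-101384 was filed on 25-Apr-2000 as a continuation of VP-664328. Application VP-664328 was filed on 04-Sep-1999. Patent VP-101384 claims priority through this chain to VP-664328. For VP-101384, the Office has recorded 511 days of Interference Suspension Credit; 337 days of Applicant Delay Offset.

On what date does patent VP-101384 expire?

Earliest priority filing: 4 September 1999.
Base term: 4 September 1999 + 24 years → 4 September 2023.
Interference Suspension Credit: +511 days → 27 January 2025.
Applicant Delay Offset: −337 days → 25 February 2024.

2024-02-25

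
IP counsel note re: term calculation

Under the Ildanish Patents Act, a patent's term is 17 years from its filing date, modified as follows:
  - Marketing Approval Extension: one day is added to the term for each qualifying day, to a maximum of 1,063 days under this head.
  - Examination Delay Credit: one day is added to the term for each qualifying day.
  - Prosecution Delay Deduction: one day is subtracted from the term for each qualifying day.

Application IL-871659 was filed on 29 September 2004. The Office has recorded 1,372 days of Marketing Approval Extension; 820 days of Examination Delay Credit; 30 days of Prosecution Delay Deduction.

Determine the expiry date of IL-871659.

Base term: filing date + 17 years → 29 September 2021.
Marketing Approval Extension: 1372 days claimed exceeds the 1063-day cap, so +1063 days → 27 August 2024.
Examination Delay Credit: +820 days → 25 November 2026.
Prosecution Delay Deduction: −30 days → 26 October 2026.

2026-10-26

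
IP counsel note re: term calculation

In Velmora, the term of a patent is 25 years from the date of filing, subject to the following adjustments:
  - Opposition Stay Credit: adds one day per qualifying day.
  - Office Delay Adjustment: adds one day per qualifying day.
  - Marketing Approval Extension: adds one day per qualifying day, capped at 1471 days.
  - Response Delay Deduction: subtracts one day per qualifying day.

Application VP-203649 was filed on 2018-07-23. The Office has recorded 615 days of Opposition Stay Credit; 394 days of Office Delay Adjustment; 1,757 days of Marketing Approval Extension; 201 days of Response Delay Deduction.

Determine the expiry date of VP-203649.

October 18, 2049

Base term: filing date + 25 years → 23 July 2043.
Opposition Stay Credit: +615 days → 29 March 2045.
Office Delay Adjustment: +394 days → 27 April 2046.
Marketing Approval Extension: 1757 days claimed exceeds the 1471-day cap, so +1471 days → 7 May 2050.
Response Delay Deduction: −201 days → 18 October 2049.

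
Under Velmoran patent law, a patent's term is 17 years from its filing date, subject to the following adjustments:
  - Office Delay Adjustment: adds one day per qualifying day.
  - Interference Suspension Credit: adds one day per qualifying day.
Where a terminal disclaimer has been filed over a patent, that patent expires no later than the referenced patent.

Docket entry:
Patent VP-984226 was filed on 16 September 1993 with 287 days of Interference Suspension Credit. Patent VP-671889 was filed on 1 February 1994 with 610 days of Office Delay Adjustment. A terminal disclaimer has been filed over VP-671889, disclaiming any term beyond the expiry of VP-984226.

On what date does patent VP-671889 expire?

Natural term of VP-671889:
  Base: filing + 17 years → 1 February 2011.
  Office Delay Adjustment: +610 days → 3 October 2012.
Expiry of referenced patent VP-984226:
  Base: filing + 17 years → 16 September 2010.
  Interference Suspension Credit: +287 days → 30 June 2011.
Terminal disclaimer: VP-671889 expires on the earlier of 3 October 2012 and 30 June 2011.

2011-06-30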